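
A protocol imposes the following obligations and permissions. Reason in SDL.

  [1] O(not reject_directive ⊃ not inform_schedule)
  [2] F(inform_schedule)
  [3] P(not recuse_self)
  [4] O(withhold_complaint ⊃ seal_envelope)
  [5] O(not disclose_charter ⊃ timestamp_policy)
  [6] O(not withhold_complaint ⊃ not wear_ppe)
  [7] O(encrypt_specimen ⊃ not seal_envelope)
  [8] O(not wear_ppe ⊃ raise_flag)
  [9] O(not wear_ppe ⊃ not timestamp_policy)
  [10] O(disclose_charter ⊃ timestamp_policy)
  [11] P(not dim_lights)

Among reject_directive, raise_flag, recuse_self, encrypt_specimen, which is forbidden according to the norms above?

encrypt_specimen

By case analysis on not disclose_charter: premise 5 gives O(not disclose_charter ⊃ timestamp_policy) and premise 10 gives O(disclose_charter ⊃ timestamp_policy), so O(timestamp_policy) either way.
Premise 9 is O(not wear_ppe ⊃ not timestamp_policy); contrapositively O(timestamp_policy ⊃ wear_ppe). Since O(timestamp_policy) holds, K gives O(wear_ppe).
Premise 6, O(not withhold_complaint ⊃ not wear_ppe), contraposes to O(wear_ppe ⊃ withhold_complaint); with O(wear_ppe) we get O(withhold_complaint).
With premise 4, O(withhold_complaint ⊃ seal_envelope), the K-axiom yields O(seal_envelope).
The contrapositive of premise 7 (O(encrypt_specimen ⊃ not seal_envelope)) is O(seal_envelope ⊃ not encrypt_specimen), and O(seal_envelope) is already established, so O(not encrypt_specimen).
So O(not encrypt_specimen) holds, i.e. encrypt_specimen is forbidden. None of the other listed options is forbidden under the premises.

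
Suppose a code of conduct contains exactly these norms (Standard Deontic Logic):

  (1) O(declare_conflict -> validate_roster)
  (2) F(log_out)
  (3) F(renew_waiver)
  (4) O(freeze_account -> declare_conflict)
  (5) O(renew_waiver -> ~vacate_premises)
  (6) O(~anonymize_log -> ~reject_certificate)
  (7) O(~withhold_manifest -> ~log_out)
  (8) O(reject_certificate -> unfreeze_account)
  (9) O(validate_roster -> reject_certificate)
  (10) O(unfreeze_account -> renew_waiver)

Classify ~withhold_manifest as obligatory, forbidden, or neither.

Neither

Premise 7 is O(~withhold_manifest -> ~log_out); even if O(~log_out) held, inferring O(~withhold_manifest) would be affirming the consequent — invalid.
No premise or chain of K-axiom applications forces O(~withhold_manifest), and none forces O(withhold_manifest). So ~withhold_manifest is neither obligatory nor forbidden under these norms.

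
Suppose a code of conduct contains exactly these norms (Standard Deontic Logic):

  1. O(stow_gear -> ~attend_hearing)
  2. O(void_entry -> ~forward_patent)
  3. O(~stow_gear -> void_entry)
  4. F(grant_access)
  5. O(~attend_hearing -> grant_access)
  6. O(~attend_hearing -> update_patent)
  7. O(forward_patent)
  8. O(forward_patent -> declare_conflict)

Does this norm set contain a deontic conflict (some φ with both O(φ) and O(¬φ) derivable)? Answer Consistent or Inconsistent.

Premise 4, F(grant_access), is equivalent to O(~grant_access).
The contrapositive of premise 5 (O(~attend_hearing -> grant_access)) is O(~grant_access -> attend_hearing), and O(~grant_access) is already established, so O(attend_hearing).
The contrapositive of premise 1 (O(stow_gear -> ~attend_hearing)) is O(attend_hearing -> ~stow_gear), and O(attend_hearing) is already established, so O(~stow_gear).
With premise 3, O(~stow_gear -> void_entry), the K-axiom yields O(void_entry).
Applying K to premise 2 (O(void_entry -> ~forward_patent)) and O(void_entry) yields O(~forward_patent).
Yet premise 7 states O(forward_patent).
We now have both O(~forward_patent) and O(forward_patent) — forward_patent is simultaneously obligatory and forbidden, violating the D-axiom.

Inconsistent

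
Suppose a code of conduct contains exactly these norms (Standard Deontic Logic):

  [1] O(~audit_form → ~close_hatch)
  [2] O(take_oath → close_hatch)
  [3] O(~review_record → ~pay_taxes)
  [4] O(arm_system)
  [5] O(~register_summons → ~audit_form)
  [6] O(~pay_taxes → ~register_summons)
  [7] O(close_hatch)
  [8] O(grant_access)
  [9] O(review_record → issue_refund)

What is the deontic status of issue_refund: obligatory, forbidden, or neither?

Premise 7 gives O(close_hatch).
Premise 1, O(~audit_form → ~close_hatch), contraposes to O(close_hatch → audit_form); with O(close_hatch) we get O(audit_form).
Premise 5 is O(~register_summons → ~audit_form); contrapositively O(audit_form → register_summons). Since O(audit_form) holds, K gives O(register_summons).
Premise 6 is O(~pay_taxes → ~register_summons); contrapositively O(register_summons → pay_taxes). Since O(register_summons) holds, K gives O(pay_taxes).
Premise 3, O(~review_record → ~pay_taxes), contraposes to O(pay_taxes → review_record); with O(pay_taxes) we get O(review_record).
Applying K to premise 9 (O(review_record → issue_refund)) and O(review_record) yields O(issue_refund).
Premises 2, 4, 8 do not contribute to this derivation.
Hence issue_refund is obligatory.

Obligatory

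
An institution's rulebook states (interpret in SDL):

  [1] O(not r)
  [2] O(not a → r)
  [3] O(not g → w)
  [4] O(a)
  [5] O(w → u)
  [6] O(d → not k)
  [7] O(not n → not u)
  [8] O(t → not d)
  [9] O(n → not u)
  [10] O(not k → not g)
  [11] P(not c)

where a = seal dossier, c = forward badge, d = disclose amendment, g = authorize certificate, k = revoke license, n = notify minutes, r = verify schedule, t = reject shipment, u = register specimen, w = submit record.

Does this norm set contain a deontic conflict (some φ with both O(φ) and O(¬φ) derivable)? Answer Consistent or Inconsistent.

Premise 2 is O(not a → r), but O(not a) is not derivable from the premises, so it does not yield O(r).
So O(r) is not derivable, and the apparent clash with O(not r) does not arise.
A world satisfying every obligation exists (e.g. a=true, c=false, d=false, g=true, k=true, n=false, r=false, t=false, u=false, w=false); no atom is both obligatory and forbidden, so the set is consistent.

Consistent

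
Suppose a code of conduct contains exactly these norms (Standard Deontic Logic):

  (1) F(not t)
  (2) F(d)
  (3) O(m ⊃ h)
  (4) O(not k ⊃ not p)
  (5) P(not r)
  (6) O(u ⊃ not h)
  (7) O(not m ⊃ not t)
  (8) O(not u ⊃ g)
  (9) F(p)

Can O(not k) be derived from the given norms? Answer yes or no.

Premise 4 is O(not k ⊃ not p); even if O(not p) held, inferring O(not k) would be affirming the consequent — invalid.
No other premise forces O(not k). An ideal world satisfying every premise can still have not k false, so O(not k) is not derivable.

No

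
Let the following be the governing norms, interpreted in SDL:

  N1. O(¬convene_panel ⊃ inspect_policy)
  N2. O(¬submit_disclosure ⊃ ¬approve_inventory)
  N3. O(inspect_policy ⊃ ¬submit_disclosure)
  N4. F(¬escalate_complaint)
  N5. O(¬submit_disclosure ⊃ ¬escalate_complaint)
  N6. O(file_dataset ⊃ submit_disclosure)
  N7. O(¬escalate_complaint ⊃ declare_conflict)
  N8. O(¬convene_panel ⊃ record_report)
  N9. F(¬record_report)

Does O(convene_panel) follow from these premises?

Yes

F(¬escalate_complaint) at premise 4 means O(escalate_complaint).
Premise 5, O(¬submit_disclosure ⊃ ¬escalate_complaint), contraposes to O(escalate_complaint ⊃ submit_disclosure); with O(escalate_complaint) we get O(submit_disclosure).
Premise 3, O(inspect_policy ⊃ ¬submit_disclosure), contraposes to O(submit_disclosure ⊃ ¬inspect_policy); with O(submit_disclosure) we get O(¬inspect_policy).
The contrapositive of premise 1 (O(¬convene_panel ⊃ inspect_policy)) is O(¬inspect_policy ⊃ convene_panel), and O(¬inspect_policy) is already established, so O(convene_panel).
Premises 2, 6, 7, 8, 9 do not contribute to this derivation.
So O(convene_panel) follows.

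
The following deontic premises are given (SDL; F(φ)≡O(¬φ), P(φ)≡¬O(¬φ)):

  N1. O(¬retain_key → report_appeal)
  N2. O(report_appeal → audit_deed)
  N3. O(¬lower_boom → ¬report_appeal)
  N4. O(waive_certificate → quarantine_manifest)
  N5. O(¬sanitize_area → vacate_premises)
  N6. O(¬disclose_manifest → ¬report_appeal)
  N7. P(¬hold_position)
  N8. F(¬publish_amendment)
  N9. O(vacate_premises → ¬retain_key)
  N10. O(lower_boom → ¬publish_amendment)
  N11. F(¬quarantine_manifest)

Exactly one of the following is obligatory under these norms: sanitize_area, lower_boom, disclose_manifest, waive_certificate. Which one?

sanitize_area

F(¬publish_amendment) at premise 8 means O(publish_amendment).
Premise 10, O(lower_boom → ¬publish_amendment), contraposes to O(publish_amendment → ¬lower_boom); with O(publish_amendment) we get O(¬lower_boom).
With premise 3, O(¬lower_boom → ¬report_appeal), the K-axiom yields O(¬report_appeal).
Premise 1 is O(¬retain_key → report_appeal); contrapositively O(¬report_appeal → retain_key). Since O(¬report_appeal) holds, K gives O(retain_key).
Premise 9, O(vacate_premises → ¬retain_key), contraposes to O(retain_key → ¬vacate_premises); with O(retain_key) we get O(¬vacate_premises).
Premise 5, O(¬sanitize_area → vacate_premises), contraposes to O(¬vacate_premises → sanitize_area); with O(¬vacate_premises) we get O(sanitize_area).
So O(sanitize_area) holds — sanitize_area is obligatory. None of the other listed options is made obligatory by any chain of premises.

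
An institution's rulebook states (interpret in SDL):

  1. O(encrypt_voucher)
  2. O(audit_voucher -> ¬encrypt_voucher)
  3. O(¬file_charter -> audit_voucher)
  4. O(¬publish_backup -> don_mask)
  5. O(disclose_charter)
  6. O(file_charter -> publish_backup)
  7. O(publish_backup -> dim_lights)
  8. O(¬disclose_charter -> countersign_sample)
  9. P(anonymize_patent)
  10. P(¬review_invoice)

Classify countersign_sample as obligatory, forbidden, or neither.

Neither

Premise 8 is O(¬disclose_charter -> countersign_sample), but O(¬disclose_charter) is not derivable from the premises, so it does not yield O(countersign_sample).
No premise or chain of K-axiom applications forces O(countersign_sample), and none forces O(¬countersign_sample). So countersign_sample is neither obligatory nor forbidden under these norms.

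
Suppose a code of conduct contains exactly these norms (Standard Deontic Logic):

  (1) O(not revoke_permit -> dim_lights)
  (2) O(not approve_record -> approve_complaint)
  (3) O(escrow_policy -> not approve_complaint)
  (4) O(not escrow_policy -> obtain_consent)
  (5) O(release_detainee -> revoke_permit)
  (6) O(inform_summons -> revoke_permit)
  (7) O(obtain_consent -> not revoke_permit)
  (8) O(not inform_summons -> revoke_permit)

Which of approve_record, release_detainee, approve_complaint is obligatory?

Premises 8 and 6 cover both cases: O(not inform_summons -> revoke_permit) and O(inform_summons -> revoke_permit). Since not inform_summons ∨ inform_summons is a tautology, O(revoke_permit) follows.
Premise 7, O(obtain_consent -> not revoke_permit), contraposes to O(revoke_permit -> not obtain_consent); with O(revoke_permit) we get O(not obtain_consent).
The contrapositive of premise 4 (O(not escrow_policy -> obtain_consent)) is O(not obtain_consent -> escrow_policy), and O(not obtain_consent) is already established, so O(escrow_policy).
Premise 3 is O(escrow_policy -> not approve_complaint); since O(escrow_policy), deontic closure gives O(not approve_complaint).
Premise 2 is O(not approve_record -> approve_complaint); contrapositively O(not approve_complaint -> approve_record). Since O(not approve_complaint) holds, K gives O(approve_record).
So O(approve_record) holds — approve_record is obligatory. None of the other listed options is made obligatory by any chain of premises.

approve_record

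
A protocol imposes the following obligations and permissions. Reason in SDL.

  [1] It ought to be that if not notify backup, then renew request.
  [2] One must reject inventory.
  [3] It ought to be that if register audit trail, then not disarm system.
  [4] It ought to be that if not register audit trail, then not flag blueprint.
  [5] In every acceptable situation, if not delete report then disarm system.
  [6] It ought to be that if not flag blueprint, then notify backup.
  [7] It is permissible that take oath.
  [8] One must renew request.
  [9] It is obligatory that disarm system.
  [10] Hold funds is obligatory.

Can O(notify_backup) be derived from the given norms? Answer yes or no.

Yes

Premise 9 states O(disarm_system) outright.
The contrapositive of premise 3 (O(register_audit_trail → ¬disarm_system)) is O(disarm_system → ¬register_audit_trail), and O(disarm_system) is already established, so O(¬register_audit_trail).
Applying K to premise 4 (O(¬register_audit_trail → ¬flag_blueprint)) and O(¬register_audit_trail) yields O(¬flag_blueprint).
Premise 6 is O(¬flag_blueprint → notify_backup); since O(¬flag_blueprint), deontic closure gives O(notify_backup).
Premises 1, 2, 5, 7, 8, 10 do not contribute to this derivation.
So O(notify_backup) follows.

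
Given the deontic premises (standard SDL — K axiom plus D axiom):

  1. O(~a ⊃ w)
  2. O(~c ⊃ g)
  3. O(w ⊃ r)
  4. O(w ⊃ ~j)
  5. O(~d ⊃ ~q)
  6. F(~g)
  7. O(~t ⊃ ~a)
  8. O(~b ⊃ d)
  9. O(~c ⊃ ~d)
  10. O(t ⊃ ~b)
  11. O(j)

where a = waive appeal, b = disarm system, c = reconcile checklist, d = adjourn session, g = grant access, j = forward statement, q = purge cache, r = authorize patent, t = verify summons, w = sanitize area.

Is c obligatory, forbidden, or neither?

From premise 11 we have O(j).
Premise 4 is O(w ⊃ ~j); contrapositively O(j ⊃ ~w). Since O(j) holds, K gives O(~w).
Premise 1 is O(~a ⊃ w); contrapositively O(~w ⊃ a). Since O(~w) holds, K gives O(a).
The contrapositive of premise 7 (O(~t ⊃ ~a)) is O(a ⊃ t), and O(a) is already established, so O(t).
Premise 10 is O(t ⊃ ~b); since O(t), deontic closure gives O(~b).
With premise 8, O(~b ⊃ d), the K-axiom yields O(d).
Premise 9 is O(~c ⊃ ~d); contrapositively O(d ⊃ c). Since O(d) holds, K gives O(c).
Premises 2, 3, 5, 6 do not contribute to this derivation.
Hence c is obligatory.

Obligatory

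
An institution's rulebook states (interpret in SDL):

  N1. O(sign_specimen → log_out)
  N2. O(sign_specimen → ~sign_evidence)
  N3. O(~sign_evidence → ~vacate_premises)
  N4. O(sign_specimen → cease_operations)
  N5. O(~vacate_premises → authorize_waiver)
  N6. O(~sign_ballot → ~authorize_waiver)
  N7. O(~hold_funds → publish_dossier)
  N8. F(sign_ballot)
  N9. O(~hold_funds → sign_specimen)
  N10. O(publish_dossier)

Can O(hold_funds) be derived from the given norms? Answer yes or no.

Premise 8 is F(sign_ballot), i.e. O(~sign_ballot).
With premise 6, O(~sign_ballot → ~authorize_waiver), the K-axiom yields O(~authorize_waiver).
The contrapositive of premise 5 (O(~vacate_premises → authorize_waiver)) is O(~authorize_waiver → vacate_premises), and O(~authorize_waiver) is already established, so O(vacate_premises).
Premise 3 is O(~sign_evidence → ~vacate_premises); contrapositively O(vacate_premises → sign_evidence). Since O(vacate_premises) holds, K gives O(sign_evidence).
Premise 2, O(sign_specimen → ~sign_evidence), contraposes to O(sign_evidence → ~sign_specimen); with O(sign_evidence) we get O(~sign_specimen).
Premise 9 is O(~hold_funds → sign_specimen); contrapositively O(~sign_specimen → hold_funds). Since O(~sign_specimen) holds, K gives O(hold_funds).
Premises 1, 4, 7, 10 do not contribute to this derivation.
So O(hold_funds) follows.

Yes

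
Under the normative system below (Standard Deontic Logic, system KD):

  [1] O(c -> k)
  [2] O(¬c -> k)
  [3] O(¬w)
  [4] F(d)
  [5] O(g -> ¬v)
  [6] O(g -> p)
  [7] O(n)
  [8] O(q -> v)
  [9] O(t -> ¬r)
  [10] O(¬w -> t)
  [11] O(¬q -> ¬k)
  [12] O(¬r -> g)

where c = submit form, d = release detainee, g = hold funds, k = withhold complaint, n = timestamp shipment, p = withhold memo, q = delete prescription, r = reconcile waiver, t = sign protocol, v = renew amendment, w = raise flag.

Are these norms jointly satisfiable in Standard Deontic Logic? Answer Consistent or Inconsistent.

Inconsistent

By case analysis on c: premise 1 gives O(c -> k) and premise 2 gives O(¬c -> k), so O(k) either way.
Premise 11 is O(¬q -> ¬k); contrapositively O(k -> q). Since O(k) holds, K gives O(q).
With premise 8, O(q -> v), the K-axiom yields O(v).
Premise 5, O(g -> ¬v), contraposes to O(v -> ¬g); with O(v) we get O(¬g).
The contrapositive of premise 12 (O(¬r -> g)) is O(¬g -> r), and O(¬g) is already established, so O(r).
Premise 9, O(t -> ¬r), contraposes to O(r -> ¬t); with O(r) we get O(¬t).
Premise 10, O(¬w -> t), contraposes to O(¬t -> w); with O(¬t) we get O(w).
However, premise 3 gives O(¬w).
We now have both O(w) and O(¬w) — w is simultaneously obligatory and forbidden, violating the D-axiom.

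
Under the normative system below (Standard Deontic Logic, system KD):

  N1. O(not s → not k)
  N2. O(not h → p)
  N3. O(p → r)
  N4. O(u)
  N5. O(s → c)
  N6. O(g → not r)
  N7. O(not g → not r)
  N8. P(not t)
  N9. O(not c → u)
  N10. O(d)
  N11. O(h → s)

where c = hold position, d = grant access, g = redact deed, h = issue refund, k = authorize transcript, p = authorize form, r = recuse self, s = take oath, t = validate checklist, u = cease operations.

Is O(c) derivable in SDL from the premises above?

Yes

By case analysis on g: premise 6 gives O(g → not r) and premise 7 gives O(not g → not r), so O(not r) either way.
Premise 3, O(p → r), contraposes to O(not r → not p); with O(not r) we get O(not p).
Premise 2, O(not h → p), contraposes to O(not p → h); with O(not p) we get O(h).
Applying K to premise 11 (O(h → s)) and O(h) yields O(s).
From O(s) and premise 5, O(s → c), we obtain O(c).
Premises 1, 4, 8, 9, 10 do not contribute to this derivation.
So O(c) follows.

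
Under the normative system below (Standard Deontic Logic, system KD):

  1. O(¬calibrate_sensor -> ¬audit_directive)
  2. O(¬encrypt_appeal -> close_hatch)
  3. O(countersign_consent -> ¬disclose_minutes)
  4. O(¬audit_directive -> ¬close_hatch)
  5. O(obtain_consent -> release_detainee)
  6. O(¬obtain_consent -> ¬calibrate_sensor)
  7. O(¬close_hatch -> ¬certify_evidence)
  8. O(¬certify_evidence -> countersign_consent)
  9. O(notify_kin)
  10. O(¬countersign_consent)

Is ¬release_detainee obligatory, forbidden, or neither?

Forbidden

Premise 10 gives O(¬countersign_consent).
Premise 8, O(¬certify_evidence -> countersign_consent), contraposes to O(¬countersign_consent -> certify_evidence); with O(¬countersign_consent) we get O(certify_evidence).
The contrapositive of premise 7 (O(¬close_hatch -> ¬certify_evidence)) is O(certify_evidence -> close_hatch), and O(certify_evidence) is already established, so O(close_hatch).
Premise 4 is O(¬audit_directive -> ¬close_hatch); contrapositively O(close_hatch -> audit_directive). Since O(close_hatch) holds, K gives O(audit_directive).
The contrapositive of premise 1 (O(¬calibrate_sensor -> ¬audit_directive)) is O(audit_directive -> calibrate_sensor), and O(audit_directive) is already established, so O(calibrate_sensor).
Premise 6, O(¬obtain_consent -> ¬calibrate_sensor), contraposes to O(calibrate_sensor -> obtain_consent); with O(calibrate_sensor) we get O(obtain_consent).
With premise 5, O(obtain_consent -> release_detainee), the K-axiom yields O(release_detainee).
Premises 2, 3, 9 do not contribute to this derivation.
Thus O(release_detainee), which is F(¬release_detainee): ¬release_detainee is forbidden.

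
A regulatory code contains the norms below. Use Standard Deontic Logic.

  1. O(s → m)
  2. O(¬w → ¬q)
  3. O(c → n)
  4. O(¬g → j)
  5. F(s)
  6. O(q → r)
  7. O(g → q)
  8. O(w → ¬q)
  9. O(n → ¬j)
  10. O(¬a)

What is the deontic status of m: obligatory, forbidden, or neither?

Neither

Premise 1 is O(s → m), but O(s) is not derivable from the premises, so it does not yield O(m).
No premise or chain of K-axiom applications forces O(m), and none forces O(¬m). So m is neither obligatory nor forbidden under these norms.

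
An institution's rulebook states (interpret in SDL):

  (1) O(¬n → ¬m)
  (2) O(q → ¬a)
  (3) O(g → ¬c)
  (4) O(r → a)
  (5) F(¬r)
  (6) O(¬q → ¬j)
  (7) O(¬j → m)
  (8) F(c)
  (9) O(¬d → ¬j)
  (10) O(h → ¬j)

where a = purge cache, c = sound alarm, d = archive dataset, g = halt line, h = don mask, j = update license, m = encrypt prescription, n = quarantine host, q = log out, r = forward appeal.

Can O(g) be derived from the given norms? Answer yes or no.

No

Premise 3 is O(g → ¬c); even if O(¬c) held, inferring O(g) would be affirming the consequent — invalid.
No other premise forces O(g). An ideal world satisfying every premise can still have g false, so O(g) is not derivable.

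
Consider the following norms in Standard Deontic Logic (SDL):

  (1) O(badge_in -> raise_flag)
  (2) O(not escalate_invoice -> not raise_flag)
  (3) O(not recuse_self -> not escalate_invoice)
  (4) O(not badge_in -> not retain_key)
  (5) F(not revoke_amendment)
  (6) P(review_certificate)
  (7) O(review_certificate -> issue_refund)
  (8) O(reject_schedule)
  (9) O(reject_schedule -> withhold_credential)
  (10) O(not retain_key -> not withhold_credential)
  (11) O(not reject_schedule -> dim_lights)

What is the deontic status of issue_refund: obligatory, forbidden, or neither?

Neither

Premise 7 is O(review_certificate -> issue_refund), but O(review_certificate) is not derivable from the premises (the permission P(review_certificate) asserts only not O(not review_certificate), not O(review_certificate)), so it does not yield O(issue_refund).
No premise or chain of K-axiom applications forces O(issue_refund), and none forces O(not issue_refund). So issue_refund is neither obligatory nor forbidden under these norms.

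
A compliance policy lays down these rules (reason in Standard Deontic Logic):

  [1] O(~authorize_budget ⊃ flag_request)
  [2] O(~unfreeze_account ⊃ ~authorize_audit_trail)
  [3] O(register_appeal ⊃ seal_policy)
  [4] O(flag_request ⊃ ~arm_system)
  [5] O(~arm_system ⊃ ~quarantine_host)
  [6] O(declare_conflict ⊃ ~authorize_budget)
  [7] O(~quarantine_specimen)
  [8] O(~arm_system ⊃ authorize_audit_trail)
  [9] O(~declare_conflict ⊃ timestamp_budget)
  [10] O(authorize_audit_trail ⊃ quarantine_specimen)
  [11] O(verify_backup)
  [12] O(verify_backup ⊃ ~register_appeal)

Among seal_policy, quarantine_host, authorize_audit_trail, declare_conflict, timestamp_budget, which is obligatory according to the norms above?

From premise 7 we have O(~quarantine_specimen).
Premise 10 is O(authorize_audit_trail ⊃ quarantine_specimen); contrapositively O(~quarantine_specimen ⊃ ~authorize_audit_trail). Since O(~quarantine_specimen) holds, K gives O(~authorize_audit_trail).
The contrapositive of premise 8 (O(~arm_system ⊃ authorize_audit_trail)) is O(~authorize_audit_trail ⊃ arm_system), and O(~authorize_audit_trail) is already established, so O(arm_system).
The contrapositive of premise 4 (O(flag_request ⊃ ~arm_system)) is O(arm_system ⊃ ~flag_request), and O(arm_system) is already established, so O(~flag_request).
Premise 1, O(~authorize_budget ⊃ flag_request), contraposes to O(~flag_request ⊃ authorize_budget); with O(~flag_request) we get O(authorize_budget).
Premise 6, O(declare_conflict ⊃ ~authorize_budget), contraposes to O(authorize_budget ⊃ ~declare_conflict); with O(authorize_budget) we get O(~declare_conflict).
Premise 9 is O(~declare_conflict ⊃ timestamp_budget); since O(~declare_conflict), deontic closure gives O(timestamp_budget).
So O(timestamp_budget) holds — timestamp_budget is obligatory. None of the other listed options is made obligatory by any chain of premises.

timestamp_budget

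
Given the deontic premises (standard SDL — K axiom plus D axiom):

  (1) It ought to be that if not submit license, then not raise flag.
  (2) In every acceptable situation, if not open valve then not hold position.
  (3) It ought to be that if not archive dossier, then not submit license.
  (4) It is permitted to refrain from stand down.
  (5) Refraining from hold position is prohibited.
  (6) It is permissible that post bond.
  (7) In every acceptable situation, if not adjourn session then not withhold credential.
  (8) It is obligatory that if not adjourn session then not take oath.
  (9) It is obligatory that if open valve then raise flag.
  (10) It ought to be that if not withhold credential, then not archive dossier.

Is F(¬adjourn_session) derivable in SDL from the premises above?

Yes

Premise 5, F(¬hold_position), is equivalent to O(hold_position).
Premise 2 is O(¬open_valve → ¬hold_position); contrapositively O(hold_position → open_valve). Since O(hold_position) holds, K gives O(open_valve).
From O(open_valve) and premise 9, O(open_valve → raise_flag), we obtain O(raise_flag).
Premise 1, O(¬submit_license → ¬raise_flag), contraposes to O(raise_flag → submit_license); with O(raise_flag) we get O(submit_license).
Premise 3, O(¬archive_dossier → ¬submit_license), contraposes to O(submit_license → archive_dossier); with O(submit_license) we get O(archive_dossier).
Premise 10 is O(¬withhold_credential → ¬archive_dossier); contrapositively O(archive_dossier → withhold_credential). Since O(archive_dossier) holds, K gives O(withhold_credential).
The contrapositive of premise 7 (O(¬adjourn_session → ¬withhold_credential)) is O(withhold_credential → adjourn_session), and O(withhold_credential) is already established, so O(adjourn_session).
Premises 4, 6, 8 do not contribute to this derivation.
So O(adjourn_session) holds, i.e. F(¬adjourn_session). The claim follows.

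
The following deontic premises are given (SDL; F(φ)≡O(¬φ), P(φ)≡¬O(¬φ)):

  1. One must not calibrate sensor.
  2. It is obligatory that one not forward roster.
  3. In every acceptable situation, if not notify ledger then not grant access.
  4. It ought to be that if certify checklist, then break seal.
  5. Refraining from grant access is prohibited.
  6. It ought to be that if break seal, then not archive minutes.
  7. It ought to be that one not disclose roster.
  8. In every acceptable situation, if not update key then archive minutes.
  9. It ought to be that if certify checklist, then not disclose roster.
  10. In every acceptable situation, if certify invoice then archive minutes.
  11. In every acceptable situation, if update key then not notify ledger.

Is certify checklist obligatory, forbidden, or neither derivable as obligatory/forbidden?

Forbidden

Premise 5, F(¬grant_access), is equivalent to O(grant_access).
Premise 3 is O(¬notify_ledger → ¬grant_access); contrapositively O(grant_access → notify_ledger). Since O(grant_access) holds, K gives O(notify_ledger).
Premise 11, O(update_key → ¬notify_ledger), contraposes to O(notify_ledger → ¬update_key); with O(notify_ledger) we get O(¬update_key).
Applying K to premise 8 (O(¬update_key → archive_minutes)) and O(¬update_key) yields O(archive_minutes).
Premise 6, O(break_seal → ¬archive_minutes), contraposes to O(archive_minutes → ¬break_seal); with O(archive_minutes) we get O(¬break_seal).
Premise 4, O(certify_checklist → break_seal), contraposes to O(¬break_seal → ¬certify_checklist); with O(¬break_seal) we get O(¬certify_checklist).
Premises 1, 2, 7, 9, 10 do not contribute to this derivation.
Thus O(¬certify_checklist), which is F(certify_checklist): certify_checklist is forbidden.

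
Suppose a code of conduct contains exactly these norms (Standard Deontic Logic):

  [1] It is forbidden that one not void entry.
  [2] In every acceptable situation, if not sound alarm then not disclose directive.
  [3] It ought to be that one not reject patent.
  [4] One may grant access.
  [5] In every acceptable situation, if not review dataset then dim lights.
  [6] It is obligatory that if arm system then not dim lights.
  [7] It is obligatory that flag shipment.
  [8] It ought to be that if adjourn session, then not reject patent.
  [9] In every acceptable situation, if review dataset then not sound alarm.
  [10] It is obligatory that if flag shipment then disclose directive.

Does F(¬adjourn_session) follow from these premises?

No

Premise 8 is O(adjourn_session → ¬reject_patent); even if O(¬reject_patent) held, inferring O(adjourn_session) would be affirming the consequent — invalid.
No other premise forces O(adjourn_session). An ideal world satisfying every premise can still have ¬adjourn_session true, so F(¬adjourn_session) is not derivable.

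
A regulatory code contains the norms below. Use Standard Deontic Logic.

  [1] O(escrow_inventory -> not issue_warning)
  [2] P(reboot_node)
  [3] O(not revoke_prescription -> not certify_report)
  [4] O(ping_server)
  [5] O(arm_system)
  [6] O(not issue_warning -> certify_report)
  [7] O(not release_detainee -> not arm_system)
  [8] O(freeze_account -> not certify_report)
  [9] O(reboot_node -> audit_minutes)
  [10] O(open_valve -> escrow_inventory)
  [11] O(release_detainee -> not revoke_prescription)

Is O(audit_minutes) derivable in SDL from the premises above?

No

Premise 9 is O(reboot_node -> audit_minutes), but O(reboot_node) is not derivable from the premises (the permission P(reboot_node) asserts only not O(not reboot_node), not O(reboot_node)), so it does not yield O(audit_minutes).
No other premise forces O(audit_minutes). An ideal world satisfying every premise can still have audit_minutes false, so O(audit_minutes) is not derivable.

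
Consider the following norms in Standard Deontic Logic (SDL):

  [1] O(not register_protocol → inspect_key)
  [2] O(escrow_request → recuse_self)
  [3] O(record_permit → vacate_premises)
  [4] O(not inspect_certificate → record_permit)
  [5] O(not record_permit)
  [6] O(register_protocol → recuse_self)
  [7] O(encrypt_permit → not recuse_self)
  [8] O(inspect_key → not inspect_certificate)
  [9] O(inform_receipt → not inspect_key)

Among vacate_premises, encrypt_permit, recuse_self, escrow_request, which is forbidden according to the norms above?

encrypt_permit

Premise 5 gives O(not record_permit).
The contrapositive of premise 4 (O(not inspect_certificate → record_permit)) is O(not record_permit → inspect_certificate), and O(not record_permit) is already established, so O(inspect_certificate).
Premise 8 is O(inspect_key → not inspect_certificate); contrapositively O(inspect_certificate → not inspect_key). Since O(inspect_certificate) holds, K gives O(not inspect_key).
Premise 1, O(not register_protocol → inspect_key), contraposes to O(not inspect_key → register_protocol); with O(not inspect_key) we get O(register_protocol).
Applying K to premise 6 (O(register_protocol → recuse_self)) and O(register_protocol) yields O(recuse_self).
Premise 7, O(encrypt_permit → not recuse_self), contraposes to O(recuse_self → not encrypt_permit); with O(recuse_self) we get O(not encrypt_permit).
So O(not encrypt_permit) holds, i.e. encrypt_permit is forbidden. None of the other listed options is forbidden under the premises.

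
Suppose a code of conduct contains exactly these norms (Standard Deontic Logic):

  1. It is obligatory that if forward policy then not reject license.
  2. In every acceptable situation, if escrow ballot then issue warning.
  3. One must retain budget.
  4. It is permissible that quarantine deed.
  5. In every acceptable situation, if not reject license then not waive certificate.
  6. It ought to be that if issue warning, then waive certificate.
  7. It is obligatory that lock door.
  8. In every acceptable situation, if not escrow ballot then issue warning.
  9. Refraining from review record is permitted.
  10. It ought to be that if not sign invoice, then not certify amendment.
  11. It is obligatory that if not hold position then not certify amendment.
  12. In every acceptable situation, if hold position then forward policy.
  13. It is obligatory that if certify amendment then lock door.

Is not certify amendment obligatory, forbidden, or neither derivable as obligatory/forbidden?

Obligatory

By case analysis on ¬escrow_ballot: premise 8 gives O(¬escrow_ballot → issue_warning) and premise 2 gives O(escrow_ballot → issue_warning), so O(issue_warning) either way.
From O(issue_warning) and premise 6, O(issue_warning → waive_certificate), we obtain O(waive_certificate).
Premise 5 is O(¬reject_license → ¬waive_certificate); contrapositively O(waive_certificate → reject_license). Since O(waive_certificate) holds, K gives O(reject_license).
The contrapositive of premise 1 (O(forward_policy → ¬reject_license)) is O(reject_license → ¬forward_policy), and O(reject_license) is already established, so O(¬forward_policy).
Premise 12 is O(hold_position → forward_policy); contrapositively O(¬forward_policy → ¬hold_position). Since O(¬forward_policy) holds, K gives O(¬hold_position).
Premise 11 is O(¬hold_position → ¬certify_amendment); since O(¬hold_position), deontic closure gives O(¬certify_amendment).
Premises 3, 4, 7, 9, 10, 13 do not contribute to this derivation.
Hence ¬certify_amendment is obligatory.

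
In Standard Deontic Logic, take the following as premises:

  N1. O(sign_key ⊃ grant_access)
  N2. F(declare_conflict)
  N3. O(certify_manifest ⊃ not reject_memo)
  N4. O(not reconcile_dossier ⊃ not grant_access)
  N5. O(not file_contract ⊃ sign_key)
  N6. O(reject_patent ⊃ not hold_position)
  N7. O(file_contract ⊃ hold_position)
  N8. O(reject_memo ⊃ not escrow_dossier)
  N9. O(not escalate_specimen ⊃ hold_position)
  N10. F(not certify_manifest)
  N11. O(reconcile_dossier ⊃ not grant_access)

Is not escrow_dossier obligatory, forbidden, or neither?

Premise 8 is O(reject_memo ⊃ not escrow_dossier), but O(reject_memo) is not derivable from the premises, so it does not yield O(not escrow_dossier).
No premise or chain of K-axiom applications forces O(not escrow_dossier), and none forces O(escrow_dossier). So not escrow_dossier is neither obligatory nor forbidden under these norms.

Neither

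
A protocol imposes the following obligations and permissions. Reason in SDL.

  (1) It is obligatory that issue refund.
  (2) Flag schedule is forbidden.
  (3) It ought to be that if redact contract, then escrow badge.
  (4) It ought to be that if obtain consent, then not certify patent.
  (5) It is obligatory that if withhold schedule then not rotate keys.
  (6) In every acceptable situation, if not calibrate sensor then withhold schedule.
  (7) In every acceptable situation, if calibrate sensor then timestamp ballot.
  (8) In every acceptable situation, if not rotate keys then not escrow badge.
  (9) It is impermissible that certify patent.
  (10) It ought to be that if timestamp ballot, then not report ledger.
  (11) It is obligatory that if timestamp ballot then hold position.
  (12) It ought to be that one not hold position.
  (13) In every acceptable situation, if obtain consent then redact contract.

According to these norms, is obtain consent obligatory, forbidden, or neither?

Forbidden

Premise 12 gives O(¬hold_position).
The contrapositive of premise 11 (O(timestamp_ballot → hold_position)) is O(¬hold_position → ¬timestamp_ballot), and O(¬hold_position) is already established, so O(¬timestamp_ballot).
Premise 7, O(calibrate_sensor → timestamp_ballot), contraposes to O(¬timestamp_ballot → ¬calibrate_sensor); with O(¬timestamp_ballot) we get O(¬calibrate_sensor).
From O(¬calibrate_sensor) and premise 6, O(¬calibrate_sensor → withhold_schedule), we obtain O(withhold_schedule).
Premise 5 is O(withhold_schedule → ¬rotate_keys); since O(withhold_schedule), deontic closure gives O(¬rotate_keys).
With premise 8, O(¬rotate_keys → ¬escrow_badge), the K-axiom yields O(¬escrow_badge).
Premise 3, O(redact_contract → escrow_badge), contraposes to O(¬escrow_badge → ¬redact_contract); with O(¬escrow_badge) we get O(¬redact_contract).
Premise 13 is O(obtain_consent → redact_contract); contrapositively O(¬redact_contract → ¬obtain_consent). Since O(¬redact_contract) holds, K gives O(¬obtain_consent).
Premises 1, 2, 4, 9, 10 do not contribute to this derivation.
Thus O(¬obtain_consent), which is F(obtain_consent): obtain_consent is forbidden.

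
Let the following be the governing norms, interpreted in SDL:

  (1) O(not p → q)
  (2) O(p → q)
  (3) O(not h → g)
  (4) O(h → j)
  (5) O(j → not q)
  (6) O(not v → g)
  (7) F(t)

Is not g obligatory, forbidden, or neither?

By case analysis on not p: premise 1 gives O(not p → q) and premise 2 gives O(p → q), so O(q) either way.
The contrapositive of premise 5 (O(j → not q)) is O(q → not j), and O(q) is already established, so O(not j).
The contrapositive of premise 4 (O(h → j)) is O(not j → not h), and O(not j) is already established, so O(not h).
Applying K to premise 3 (O(not h → g)) and O(not h) yields O(g).
Premises 6, 7 do not contribute to this derivation.
Thus O(g), which is F(not g): not g is forbidden.

Forbidden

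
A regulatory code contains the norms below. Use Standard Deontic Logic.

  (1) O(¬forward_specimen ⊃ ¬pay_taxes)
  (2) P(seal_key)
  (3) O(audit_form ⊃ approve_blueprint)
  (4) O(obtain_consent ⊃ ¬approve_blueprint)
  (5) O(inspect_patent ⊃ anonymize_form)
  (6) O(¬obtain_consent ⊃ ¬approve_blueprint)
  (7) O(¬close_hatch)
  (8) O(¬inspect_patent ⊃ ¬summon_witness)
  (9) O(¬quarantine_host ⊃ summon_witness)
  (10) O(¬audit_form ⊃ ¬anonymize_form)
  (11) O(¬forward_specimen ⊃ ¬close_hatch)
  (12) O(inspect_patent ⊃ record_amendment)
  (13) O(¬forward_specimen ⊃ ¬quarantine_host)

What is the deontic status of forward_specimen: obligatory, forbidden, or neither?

Premises 6 and 4 cover both cases: O(¬obtain_consent ⊃ ¬approve_blueprint) and O(obtain_consent ⊃ ¬approve_blueprint). Since ¬obtain_consent ∨ obtain_consent is a tautology, O(¬approve_blueprint) follows.
The contrapositive of premise 3 (O(audit_form ⊃ approve_blueprint)) is O(¬approve_blueprint ⊃ ¬audit_form), and O(¬approve_blueprint) is already established, so O(¬audit_form).
With premise 10, O(¬audit_form ⊃ ¬anonymize_form), the K-axiom yields O(¬anonymize_form).
Premise 5 is O(inspect_patent ⊃ anonymize_form); contrapositively O(¬anonymize_form ⊃ ¬inspect_patent). Since O(¬anonymize_form) holds, K gives O(¬inspect_patent).
From O(¬inspect_patent) and premise 8, O(¬inspect_patent ⊃ ¬summon_witness), we obtain O(¬summon_witness).
The contrapositive of premise 9 (O(¬quarantine_host ⊃ summon_witness)) is O(¬summon_witness ⊃ quarantine_host), and O(¬summon_witness) is already established, so O(quarantine_host).
The contrapositive of premise 13 (O(¬forward_specimen ⊃ ¬quarantine_host)) is O(quarantine_host ⊃ forward_specimen), and O(quarantine_host) is already established, so O(forward_specimen).
Premises 1, 2, 7, 11, 12 do not contribute to this derivation.
Hence forward_specimen is obligatory.

Obligatory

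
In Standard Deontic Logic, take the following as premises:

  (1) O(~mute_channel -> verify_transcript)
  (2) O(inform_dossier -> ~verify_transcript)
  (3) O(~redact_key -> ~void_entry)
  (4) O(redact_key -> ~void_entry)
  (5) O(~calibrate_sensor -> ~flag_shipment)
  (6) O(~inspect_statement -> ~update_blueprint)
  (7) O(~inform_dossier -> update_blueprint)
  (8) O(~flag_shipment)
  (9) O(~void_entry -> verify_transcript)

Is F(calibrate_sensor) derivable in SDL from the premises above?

No

Premise 5 is O(~calibrate_sensor -> ~flag_shipment); even if O(~flag_shipment) held, inferring O(~calibrate_sensor) would be affirming the consequent — invalid.
No other premise forces O(~calibrate_sensor). An ideal world satisfying every premise can still have calibrate_sensor true, so F(calibrate_sensor) is not derivable.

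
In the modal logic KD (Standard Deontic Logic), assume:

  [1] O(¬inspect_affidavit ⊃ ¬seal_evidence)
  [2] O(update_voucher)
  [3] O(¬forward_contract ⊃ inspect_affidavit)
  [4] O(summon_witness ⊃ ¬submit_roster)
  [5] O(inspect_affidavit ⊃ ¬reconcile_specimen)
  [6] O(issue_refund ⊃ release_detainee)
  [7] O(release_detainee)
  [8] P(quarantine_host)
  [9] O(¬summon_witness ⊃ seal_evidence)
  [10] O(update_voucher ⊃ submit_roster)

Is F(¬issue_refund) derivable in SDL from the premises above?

Premise 6 is O(issue_refund ⊃ release_detainee); even if O(release_detainee) held, inferring O(issue_refund) would be affirming the consequent — invalid.
No other premise forces O(issue_refund). An ideal world satisfying every premise can still have ¬issue_refund true, so F(¬issue_refund) is not derivable.

No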